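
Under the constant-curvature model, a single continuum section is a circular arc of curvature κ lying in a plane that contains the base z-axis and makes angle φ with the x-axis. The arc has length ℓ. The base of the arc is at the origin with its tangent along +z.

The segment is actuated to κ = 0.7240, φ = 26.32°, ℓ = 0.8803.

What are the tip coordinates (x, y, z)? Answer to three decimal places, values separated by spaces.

θ = κ·ℓ = 0.7240 × 0.8803 = 0.63734 rad
ρ = (1 − cos θ)/κ = (1 − 0.80368)/0.7240 = 0.27116
z = sin θ / κ = 0.59506/0.7240 = 0.82190
x = ρ cos φ = 0.27116 × cos(26.32°) = 0.24305
y = ρ sin φ = 0.27116 × sin(26.32°) = 0.12023

0.243 0.120 0.822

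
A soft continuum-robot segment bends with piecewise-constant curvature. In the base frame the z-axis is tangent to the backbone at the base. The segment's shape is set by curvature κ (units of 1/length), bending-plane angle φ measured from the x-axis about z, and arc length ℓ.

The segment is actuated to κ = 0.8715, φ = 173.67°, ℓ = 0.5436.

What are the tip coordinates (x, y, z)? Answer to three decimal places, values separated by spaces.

θ = κ·ℓ = 0.8715 × 0.5436 = 0.47375 rad
ρ = (1 − cos θ)/κ = (1 − 0.88986)/0.8715 = 0.12637
z = sin θ / κ = 0.45622/0.8715 = 0.52349
x = ρ cos φ = 0.12637 × cos(173.67°) = -0.12560
y = ρ sin φ = 0.12637 × sin(173.67°) = 0.01393

-0.126 0.014 0.523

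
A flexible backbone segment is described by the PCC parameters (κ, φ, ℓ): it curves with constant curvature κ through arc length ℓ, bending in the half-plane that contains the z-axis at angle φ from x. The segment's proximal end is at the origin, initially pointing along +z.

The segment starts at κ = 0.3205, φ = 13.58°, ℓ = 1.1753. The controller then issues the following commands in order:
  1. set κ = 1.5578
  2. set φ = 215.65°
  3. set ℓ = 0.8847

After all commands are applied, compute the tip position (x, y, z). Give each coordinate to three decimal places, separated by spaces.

initial: κ=0.3205, φ=13.58°, ℓ=1.1753
cmd 1: set κ=1.5578 → (κ,φ,ℓ)=(1.5578,13.58°,1.1753) → tip=(0.7845,0.1895,0.6203)
cmd 2: set φ=215.65° → (κ,φ,ℓ)=(1.5578,215.65°,1.1753) → tip=(-0.6558,-0.4704,0.6203)
cmd 3: set ℓ=0.8847 → (κ,φ,ℓ)=(1.5578,215.65°,0.8847) → tip=(-0.4218,-0.3025,0.6301)

-0.422 -0.303 0.630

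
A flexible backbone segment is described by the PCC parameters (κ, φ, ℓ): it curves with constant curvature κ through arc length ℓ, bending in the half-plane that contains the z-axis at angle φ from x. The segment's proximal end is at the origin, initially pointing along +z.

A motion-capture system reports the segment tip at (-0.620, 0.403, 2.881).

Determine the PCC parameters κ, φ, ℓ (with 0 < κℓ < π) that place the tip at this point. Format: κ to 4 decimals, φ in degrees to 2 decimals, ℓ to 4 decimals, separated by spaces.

ρ = √(x²+y²) = √(-0.620² + 0.403²) = 0.73947
φ = atan2(y, x) mod 360° = atan2(0.403, -0.620) = 146.9761°
|p|² = ρ² + z² = 0.73947² + 2.881² = 8.84697
κ = 2ρ / |p|² = 2×0.73947 / 8.84697 = 0.16717
θ = 2·atan2(ρ, z) = 2·atan2(0.73947, 2.881) = 0.50249 rad
ℓ = θ/κ = 0.50249/0.16717 = 3.00591

0.1672 146.98 3.0059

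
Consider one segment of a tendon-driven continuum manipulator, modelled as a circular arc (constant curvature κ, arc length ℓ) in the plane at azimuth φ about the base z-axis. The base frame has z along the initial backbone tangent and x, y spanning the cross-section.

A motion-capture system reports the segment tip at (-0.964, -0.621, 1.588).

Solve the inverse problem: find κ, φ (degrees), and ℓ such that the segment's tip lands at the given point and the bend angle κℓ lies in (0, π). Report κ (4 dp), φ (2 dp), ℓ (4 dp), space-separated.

ρ = √(x²+y²) = √(-0.964² + -0.621²) = 1.14671
φ = atan2(y, x) mod 360° = atan2(-0.621, -0.964) = 212.7893°
|p|² = ρ² + z² = 1.14671² + 1.588² = 3.83668
κ = 2ρ / |p|² = 2×1.14671 / 3.83668 = 0.59776
θ = 2·atan2(ρ, z) = 2·atan2(1.14671, 1.588) = 1.25082 rad
ℓ = θ/κ = 1.25082/0.59776 = 2.09251

0.5978 212.79 2.0925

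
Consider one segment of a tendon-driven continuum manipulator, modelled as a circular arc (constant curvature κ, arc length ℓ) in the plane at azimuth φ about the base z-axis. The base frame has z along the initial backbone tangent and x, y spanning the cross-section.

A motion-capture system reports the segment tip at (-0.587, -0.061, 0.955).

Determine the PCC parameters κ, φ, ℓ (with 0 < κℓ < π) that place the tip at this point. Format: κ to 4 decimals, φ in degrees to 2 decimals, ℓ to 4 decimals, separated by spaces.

ρ = √(x²+y²) = √(-0.587² + -0.061²) = 0.59016
φ = atan2(y, x) mod 360° = atan2(-0.061, -0.587) = 185.9328°
|p|² = ρ² + z² = 0.59016² + 0.955² = 1.26031
κ = 2ρ / |p|² = 2×0.59016 / 1.26031 = 0.93653
θ = 2·atan2(ρ, z) = 2·atan2(0.59016, 0.955) = 1.10706 rad
ℓ = θ/κ = 1.10706/0.93653 = 1.18208

0.9365 185.93 1.1821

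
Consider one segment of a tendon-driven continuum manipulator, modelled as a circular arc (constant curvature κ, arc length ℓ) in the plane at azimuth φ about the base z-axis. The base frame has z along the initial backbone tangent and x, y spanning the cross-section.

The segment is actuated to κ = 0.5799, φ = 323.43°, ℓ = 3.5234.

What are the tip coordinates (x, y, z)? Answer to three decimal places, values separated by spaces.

2.015 -1.495 1.536

θ = κ·ℓ = 0.5799 × 3.5234 = 2.04322 rad
ρ = (1 − cos θ)/κ = (1 − -0.45505)/0.5799 = 2.50913
z = sin θ / κ = 0.89047/0.5799 = 1.53555
x = ρ cos φ = 2.50913 × cos(323.43°) = 2.01516
y = ρ sin φ = 2.50913 × sin(323.43°) = -1.49495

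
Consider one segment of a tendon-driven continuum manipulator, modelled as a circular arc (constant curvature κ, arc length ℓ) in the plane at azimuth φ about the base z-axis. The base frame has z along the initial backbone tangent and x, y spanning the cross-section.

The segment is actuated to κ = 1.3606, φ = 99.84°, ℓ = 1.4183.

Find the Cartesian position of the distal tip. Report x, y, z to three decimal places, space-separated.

θ = κ·ℓ = 1.3606 × 1.4183 = 1.92974 rad
ρ = (1 − cos θ)/κ = (1 − -0.35128)/1.3606 = 0.99315
z = sin θ / κ = 0.93627/1.3606 = 0.68813
x = ρ cos φ = 0.99315 × cos(99.84°) = -0.16973
y = ρ sin φ = 0.99315 × sin(99.84°) = 0.97854

-0.170 0.979 0.688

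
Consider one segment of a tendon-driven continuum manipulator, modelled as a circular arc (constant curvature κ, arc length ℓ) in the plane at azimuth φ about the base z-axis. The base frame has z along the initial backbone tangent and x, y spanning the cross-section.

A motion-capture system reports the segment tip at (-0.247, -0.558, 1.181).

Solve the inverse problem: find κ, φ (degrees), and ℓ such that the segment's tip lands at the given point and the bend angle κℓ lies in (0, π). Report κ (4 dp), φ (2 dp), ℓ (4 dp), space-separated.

ρ = √(x²+y²) = √(-0.247² + -0.558²) = 0.61022
φ = atan2(y, x) mod 360° = atan2(-0.558, -0.247) = 246.1233°
|p|² = ρ² + z² = 0.61022² + 1.181² = 1.76713
κ = 2ρ / |p|² = 2×0.61022 / 1.76713 = 0.69064
θ = 2·atan2(ρ, z) = 2·atan2(0.61022, 1.181) = 0.95384 rad
ℓ = θ/κ = 0.95384/0.69064 = 1.38110

0.6906 246.12 1.3811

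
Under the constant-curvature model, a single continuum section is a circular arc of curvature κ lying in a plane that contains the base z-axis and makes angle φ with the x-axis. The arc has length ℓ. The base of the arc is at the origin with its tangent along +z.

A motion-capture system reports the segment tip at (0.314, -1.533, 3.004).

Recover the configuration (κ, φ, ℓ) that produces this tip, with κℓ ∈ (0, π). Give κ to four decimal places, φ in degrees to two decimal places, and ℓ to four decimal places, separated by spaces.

0.2728 281.58 3.5209

ρ = √(x²+y²) = √(0.314² + -1.533²) = 1.56483
φ = atan2(y, x) mod 360° = atan2(-1.533, 0.314) = 281.5756°
|p|² = ρ² + z² = 1.56483² + 3.004² = 11.47270
κ = 2ρ / |p|² = 2×1.56483 / 11.47270 = 0.27279
θ = 2·atan2(ρ, z) = 2·atan2(1.56483, 3.004) = 0.96048 rad
ℓ = θ/κ = 0.96048/0.27279 = 3.52092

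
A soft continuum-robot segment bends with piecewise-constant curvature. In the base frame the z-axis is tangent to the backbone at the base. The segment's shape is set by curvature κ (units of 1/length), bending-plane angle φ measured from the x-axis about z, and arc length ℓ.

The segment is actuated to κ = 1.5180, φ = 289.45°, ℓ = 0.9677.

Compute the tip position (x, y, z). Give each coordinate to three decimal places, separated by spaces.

0.197 -0.558 0.655

θ = κ·ℓ = 1.5180 × 0.9677 = 1.46897 rad
ρ = (1 − cos θ)/κ = (1 − 0.10165)/1.5180 = 0.59180
z = sin θ / κ = 0.99482/1.5180 = 0.65535
x = ρ cos φ = 0.59180 × cos(289.45°) = 0.19706
y = ρ sin φ = 0.59180 × sin(289.45°) = -0.55802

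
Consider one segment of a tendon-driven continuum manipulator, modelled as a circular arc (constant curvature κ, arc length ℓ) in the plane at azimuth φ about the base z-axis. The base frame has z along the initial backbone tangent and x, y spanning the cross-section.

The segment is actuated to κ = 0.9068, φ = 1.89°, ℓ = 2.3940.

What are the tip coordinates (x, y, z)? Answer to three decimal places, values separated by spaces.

1.725 0.057 0.910

θ = κ·ℓ = 0.9068 × 2.3940 = 2.17088 rad
ρ = (1 − cos θ)/κ = (1 − -0.56471)/0.9068 = 1.72553
z = sin θ / κ = 0.82529/0.9068 = 0.91011
x = ρ cos φ = 1.72553 × cos(1.89°) = 1.72459
y = ρ sin φ = 1.72553 × sin(1.89°) = 0.05691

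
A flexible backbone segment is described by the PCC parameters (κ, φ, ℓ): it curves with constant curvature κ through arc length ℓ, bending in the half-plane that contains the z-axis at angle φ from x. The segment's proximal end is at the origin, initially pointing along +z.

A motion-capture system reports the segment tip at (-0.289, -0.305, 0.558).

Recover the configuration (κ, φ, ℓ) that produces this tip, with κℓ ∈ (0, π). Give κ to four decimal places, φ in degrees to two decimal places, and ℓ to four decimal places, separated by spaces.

1.7223 226.54 0.7495

ρ = √(x²+y²) = √(-0.289² + -0.305²) = 0.42017
φ = atan2(y, x) mod 360° = atan2(-0.305, -0.289) = 226.5429°
|p|² = ρ² + z² = 0.42017² + 0.558² = 0.48791
κ = 2ρ / |p|² = 2×0.42017 / 0.48791 = 1.72234
θ = 2·atan2(ρ, z) = 2·atan2(0.42017, 0.558) = 1.29084 rad
ℓ = θ/κ = 1.29084/1.72234 = 0.74947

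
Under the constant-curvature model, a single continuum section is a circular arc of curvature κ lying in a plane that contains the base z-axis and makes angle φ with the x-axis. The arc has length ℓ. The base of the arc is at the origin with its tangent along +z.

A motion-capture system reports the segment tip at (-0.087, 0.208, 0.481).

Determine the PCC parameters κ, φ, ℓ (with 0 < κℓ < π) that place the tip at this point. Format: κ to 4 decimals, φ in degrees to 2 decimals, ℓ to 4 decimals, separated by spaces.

1.5979 112.70 0.5486

ρ = √(x²+y²) = √(-0.087² + 0.208²) = 0.22546
φ = atan2(y, x) mod 360° = atan2(0.208, -0.087) = 112.6981°
|p|² = ρ² + z² = 0.22546² + 0.481² = 0.28219
κ = 2ρ / |p|² = 2×0.22546 / 0.28219 = 1.59792
θ = 2·atan2(ρ, z) = 2·atan2(0.22546, 0.481) = 0.87665 rad
ℓ = θ/κ = 0.87665/1.59792 = 0.54862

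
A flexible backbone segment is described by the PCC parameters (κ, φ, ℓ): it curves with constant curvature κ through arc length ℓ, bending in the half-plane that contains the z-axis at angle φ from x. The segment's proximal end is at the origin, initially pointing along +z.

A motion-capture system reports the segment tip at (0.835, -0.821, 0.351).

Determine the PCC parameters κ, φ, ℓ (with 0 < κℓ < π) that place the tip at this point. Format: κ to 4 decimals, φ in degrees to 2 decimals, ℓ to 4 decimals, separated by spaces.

ρ = √(x²+y²) = √(0.835² + -0.821²) = 1.17101
φ = atan2(y, x) mod 360° = atan2(-0.821, 0.835) = 315.4844°
|p|² = ρ² + z² = 1.17101² + 0.351² = 1.49447
κ = 2ρ / |p|² = 2×1.17101 / 1.49447 = 1.56713
θ = 2·atan2(ρ, z) = 2·atan2(1.17101, 0.351) = 2.55915 rad
ℓ = θ/κ = 2.55915/1.56713 = 1.63302

1.5671 315.48 1.6330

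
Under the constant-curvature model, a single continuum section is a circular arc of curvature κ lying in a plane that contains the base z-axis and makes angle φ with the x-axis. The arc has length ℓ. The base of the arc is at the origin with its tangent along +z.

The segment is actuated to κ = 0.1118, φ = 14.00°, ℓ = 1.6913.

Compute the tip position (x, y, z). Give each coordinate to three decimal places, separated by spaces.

θ = κ·ℓ = 0.1118 × 1.6913 = 0.18909 rad
ρ = (1 − cos θ)/κ = (1 − 0.98218)/0.1118 = 0.15943
z = sin θ / κ = 0.18796/0.1118 = 1.68124
x = ρ cos φ = 0.15943 × cos(14.00°) = 0.15469
y = ρ sin φ = 0.15943 × sin(14.00°) = 0.03857

0.155 0.039 1.681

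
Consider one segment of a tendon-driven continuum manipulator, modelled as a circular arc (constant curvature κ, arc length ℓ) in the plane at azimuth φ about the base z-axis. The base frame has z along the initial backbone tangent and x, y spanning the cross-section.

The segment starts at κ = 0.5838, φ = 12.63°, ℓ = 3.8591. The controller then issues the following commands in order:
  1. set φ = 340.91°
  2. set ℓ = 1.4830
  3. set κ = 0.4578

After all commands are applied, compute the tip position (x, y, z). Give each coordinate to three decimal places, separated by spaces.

0.458 -0.158 1.372

initial: κ=0.5838, φ=12.63°, ℓ=3.8591
cmd 1: set φ=340.91° → (κ,φ,ℓ)=(0.5838,340.91°,3.8591) → tip=(2.6393,-0.9134,1.3296)
cmd 2: set ℓ=1.4830 → (κ,φ,ℓ)=(0.5838,340.91°,1.4830) → tip=(0.5697,-0.1972,1.3046)
cmd 3: set κ=0.4578 → (κ,φ,ℓ)=(0.4578,340.91°,1.4830) → tip=(0.4577,-0.1584,1.3717)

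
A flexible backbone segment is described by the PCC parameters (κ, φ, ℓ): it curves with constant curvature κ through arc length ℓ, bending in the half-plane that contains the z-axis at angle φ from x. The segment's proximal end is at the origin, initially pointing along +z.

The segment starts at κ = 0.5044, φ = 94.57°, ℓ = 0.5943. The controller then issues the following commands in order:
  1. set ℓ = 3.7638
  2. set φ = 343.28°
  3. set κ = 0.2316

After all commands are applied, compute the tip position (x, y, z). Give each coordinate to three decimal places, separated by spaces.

1.474 -0.443 3.305

initial: κ=0.5044, φ=94.57°, ℓ=0.5943
cmd 1: set ℓ=3.7638 → (κ,φ,ℓ)=(0.5044,94.57°,3.7638) → tip=(-0.2088,2.6123,1.8771)
cmd 2: set φ=343.28° → (κ,φ,ℓ)=(0.5044,343.28°,3.7638) → tip=(2.5098,-0.7539,1.8771)
cmd 3: set κ=0.2316 → (κ,φ,ℓ)=(0.2316,343.28°,3.7638) → tip=(1.4741,-0.4428,3.3049)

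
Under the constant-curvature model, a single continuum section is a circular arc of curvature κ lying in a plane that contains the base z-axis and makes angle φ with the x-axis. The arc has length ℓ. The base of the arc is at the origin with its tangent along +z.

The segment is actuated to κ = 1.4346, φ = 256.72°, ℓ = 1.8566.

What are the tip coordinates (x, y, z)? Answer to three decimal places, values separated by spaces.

θ = κ·ℓ = 1.4346 × 1.8566 = 2.66348 rad
ρ = (1 − cos θ)/κ = (1 − -0.88786)/1.4346 = 1.31595
z = sin θ / κ = 0.46011/1.4346 = 0.32072
x = ρ cos φ = 1.31595 × cos(256.72°) = -0.30229
y = ρ sin φ = 1.31595 × sin(256.72°) = -1.28076

-0.302 -1.281 0.321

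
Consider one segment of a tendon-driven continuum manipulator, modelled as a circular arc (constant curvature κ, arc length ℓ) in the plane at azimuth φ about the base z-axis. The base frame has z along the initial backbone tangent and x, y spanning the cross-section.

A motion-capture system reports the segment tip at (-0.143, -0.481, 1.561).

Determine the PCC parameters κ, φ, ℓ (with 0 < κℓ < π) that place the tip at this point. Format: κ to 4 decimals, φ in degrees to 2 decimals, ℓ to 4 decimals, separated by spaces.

0.3733 253.44 1.6664

ρ = √(x²+y²) = √(-0.143² + -0.481²) = 0.50181
φ = atan2(y, x) mod 360° = atan2(-0.481, -0.143) = 253.4429°
|p|² = ρ² + z² = 0.50181² + 1.561² = 2.68853
κ = 2ρ / |p|² = 2×0.50181 / 2.68853 = 0.37329
θ = 2·atan2(ρ, z) = 2·atan2(0.50181, 1.561) = 0.62206 rad
ℓ = θ/κ = 0.62206/0.37329 = 1.66641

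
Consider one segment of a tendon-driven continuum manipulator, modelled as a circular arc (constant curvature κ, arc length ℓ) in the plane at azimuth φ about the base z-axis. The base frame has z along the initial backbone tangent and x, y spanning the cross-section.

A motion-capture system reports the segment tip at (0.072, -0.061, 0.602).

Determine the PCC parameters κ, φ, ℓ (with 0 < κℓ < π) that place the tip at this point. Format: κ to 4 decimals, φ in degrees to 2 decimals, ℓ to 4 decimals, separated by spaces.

0.5083 319.73 0.6118

ρ = √(x²+y²) = √(0.072² + -0.061²) = 0.09437
φ = atan2(y, x) mod 360° = atan2(-0.061, 0.072) = 319.7280°
|p|² = ρ² + z² = 0.09437² + 0.602² = 0.37131
κ = 2ρ / |p|² = 2×0.09437 / 0.37131 = 0.50829
θ = 2·atan2(ρ, z) = 2·atan2(0.09437, 0.602) = 0.31098 rad
ℓ = θ/κ = 0.31098/0.50829 = 0.61181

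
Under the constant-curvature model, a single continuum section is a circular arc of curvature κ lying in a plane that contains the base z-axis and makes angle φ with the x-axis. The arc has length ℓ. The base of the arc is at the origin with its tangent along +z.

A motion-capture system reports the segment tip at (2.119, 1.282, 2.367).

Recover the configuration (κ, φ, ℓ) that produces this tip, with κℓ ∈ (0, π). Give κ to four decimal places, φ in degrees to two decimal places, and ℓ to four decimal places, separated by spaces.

ρ = √(x²+y²) = √(2.119² + 1.282²) = 2.47663
φ = atan2(y, x) mod 360° = atan2(1.282, 2.119) = 31.1740°
|p|² = ρ² + z² = 2.47663² + 2.367² = 11.73637
κ = 2ρ / |p|² = 2×2.47663 / 11.73637 = 0.42204
θ = 2·atan2(ρ, z) = 2·atan2(2.47663, 2.367) = 1.61606 rad
ℓ = θ/κ = 1.61606/0.42204 = 3.82912

0.4220 31.17 3.8291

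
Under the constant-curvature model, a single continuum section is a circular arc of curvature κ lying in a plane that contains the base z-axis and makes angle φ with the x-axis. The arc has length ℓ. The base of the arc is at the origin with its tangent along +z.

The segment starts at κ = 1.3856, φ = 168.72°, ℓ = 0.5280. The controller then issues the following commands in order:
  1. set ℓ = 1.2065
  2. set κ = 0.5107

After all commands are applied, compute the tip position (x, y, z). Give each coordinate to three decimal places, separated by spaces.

-0.353 0.070 1.132

initial: κ=1.3856, φ=168.72°, ℓ=0.5280
cmd 1: set ℓ=1.2065 → (κ,φ,ℓ)=(1.3856,168.72°,1.2065) → tip=(-0.7791,0.1554,0.7180)
cmd 2: set κ=0.5107 → (κ,φ,ℓ)=(0.5107,168.72°,1.2065) → tip=(-0.3531,0.0704,1.1316)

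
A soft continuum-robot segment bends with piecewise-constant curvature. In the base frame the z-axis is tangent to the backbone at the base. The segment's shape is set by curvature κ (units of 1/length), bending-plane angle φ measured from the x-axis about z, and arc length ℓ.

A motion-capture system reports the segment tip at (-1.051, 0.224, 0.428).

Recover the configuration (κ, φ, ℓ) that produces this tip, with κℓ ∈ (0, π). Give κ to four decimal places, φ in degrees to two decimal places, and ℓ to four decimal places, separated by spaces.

1.6063 167.97 1.4838

ρ = √(x²+y²) = √(-1.051² + 0.224²) = 1.07461
φ = atan2(y, x) mod 360° = atan2(0.224, -1.051) = 167.9685°
|p|² = ρ² + z² = 1.07461² + 0.428² = 1.33796
κ = 2ρ / |p|² = 2×1.07461 / 1.33796 = 1.60633
θ = 2·atan2(ρ, z) = 2·atan2(1.07461, 0.428) = 2.38354 rad
ℓ = θ/κ = 2.38354/1.60633 = 1.48384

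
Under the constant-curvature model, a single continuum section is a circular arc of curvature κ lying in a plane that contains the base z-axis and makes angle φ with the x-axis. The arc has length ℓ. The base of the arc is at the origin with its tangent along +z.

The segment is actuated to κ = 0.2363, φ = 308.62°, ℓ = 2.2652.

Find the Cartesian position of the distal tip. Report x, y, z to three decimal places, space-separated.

0.369 -0.462 2.159

θ = κ·ℓ = 0.2363 × 2.2652 = 0.53527 rad
ρ = (1 − cos θ)/κ = (1 − 0.86013)/0.2363 = 0.59191
z = sin θ / κ = 0.51007/0.2363 = 2.15857
x = ρ cos φ = 0.59191 × cos(308.62°) = 0.36944
y = ρ sin φ = 0.59191 × sin(308.62°) = -0.46246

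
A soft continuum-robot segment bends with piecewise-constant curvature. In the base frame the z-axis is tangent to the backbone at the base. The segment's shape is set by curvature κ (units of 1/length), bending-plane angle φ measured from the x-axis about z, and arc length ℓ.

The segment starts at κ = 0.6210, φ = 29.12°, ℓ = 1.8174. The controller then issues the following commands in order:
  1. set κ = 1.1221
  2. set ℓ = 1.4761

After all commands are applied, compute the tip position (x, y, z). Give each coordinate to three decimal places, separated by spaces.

0.845 0.471 0.888

initial: κ=0.6210, φ=29.12°, ℓ=1.8174
cmd 1: set κ=1.1221 → (κ,φ,ℓ)=(1.1221,29.12°,1.8174) → tip=(1.1301,0.6295,0.7952)
cmd 2: set ℓ=1.4761 → (κ,φ,ℓ)=(1.1221,29.12°,1.4761) → tip=(0.8451,0.4707,0.8879)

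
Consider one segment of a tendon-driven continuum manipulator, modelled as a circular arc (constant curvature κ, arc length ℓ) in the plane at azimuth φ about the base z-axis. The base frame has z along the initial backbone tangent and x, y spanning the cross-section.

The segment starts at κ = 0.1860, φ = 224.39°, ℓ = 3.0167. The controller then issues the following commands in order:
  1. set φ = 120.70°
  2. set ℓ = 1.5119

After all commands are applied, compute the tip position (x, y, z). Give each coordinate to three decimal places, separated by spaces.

-0.108 0.182 1.492

initial: κ=0.1860, φ=224.39°, ℓ=3.0167
cmd 1: set φ=120.70° → (κ,φ,ℓ)=(0.1860,120.70°,3.0167) → tip=(-0.4209,0.7088,2.8609)
cmd 2: set ℓ=1.5119 → (κ,φ,ℓ)=(0.1860,120.70°,1.5119) → tip=(-0.1078,0.1816,1.4921)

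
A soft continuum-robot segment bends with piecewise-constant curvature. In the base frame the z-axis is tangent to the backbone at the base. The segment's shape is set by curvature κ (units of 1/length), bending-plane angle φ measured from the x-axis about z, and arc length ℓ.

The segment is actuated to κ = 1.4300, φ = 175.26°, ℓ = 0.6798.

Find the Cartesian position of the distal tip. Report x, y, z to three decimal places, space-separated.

θ = κ·ℓ = 1.4300 × 0.6798 = 0.97211 rad
ρ = (1 − cos θ)/κ = (1 − 0.56355)/1.4300 = 0.30521
z = sin θ / κ = 0.82608/1.4300 = 0.57768
x = ρ cos φ = 0.30521 × cos(175.26°) = -0.30416
y = ρ sin φ = 0.30521 × sin(175.26°) = 0.02522

-0.304 0.025 0.578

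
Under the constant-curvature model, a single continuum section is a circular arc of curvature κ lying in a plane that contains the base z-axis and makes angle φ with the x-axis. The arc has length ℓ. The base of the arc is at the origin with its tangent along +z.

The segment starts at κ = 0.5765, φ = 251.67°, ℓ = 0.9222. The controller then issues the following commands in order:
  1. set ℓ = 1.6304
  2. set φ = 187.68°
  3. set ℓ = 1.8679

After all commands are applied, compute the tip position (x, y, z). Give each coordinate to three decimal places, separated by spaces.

initial: κ=0.5765, φ=251.67°, ℓ=0.9222
cmd 1: set ℓ=1.6304 → (κ,φ,ℓ)=(0.5765,251.67°,1.6304) → tip=(-0.2237,-0.6754,1.4007)
cmd 2: set φ=187.68° → (κ,φ,ℓ)=(0.5765,187.68°,1.6304) → tip=(-0.7051,-0.0951,1.4007)
cmd 3: set ℓ=1.8679 → (κ,φ,ℓ)=(0.5765,187.68°,1.8679) → tip=(-0.9040,-0.1219,1.5273)

-0.904 -0.122 1.527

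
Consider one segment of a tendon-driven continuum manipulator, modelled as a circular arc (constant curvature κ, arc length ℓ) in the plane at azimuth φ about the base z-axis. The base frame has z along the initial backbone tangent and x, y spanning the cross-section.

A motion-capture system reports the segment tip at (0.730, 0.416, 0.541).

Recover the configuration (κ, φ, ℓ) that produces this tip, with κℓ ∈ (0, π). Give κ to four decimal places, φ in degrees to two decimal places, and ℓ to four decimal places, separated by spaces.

ρ = √(x²+y²) = √(0.730² + 0.416²) = 0.84021
φ = atan2(y, x) mod 360° = atan2(0.416, 0.730) = 29.6772°
|p|² = ρ² + z² = 0.84021² + 0.541² = 0.99864
κ = 2ρ / |p|² = 2×0.84021 / 0.99864 = 1.68272
θ = 2·atan2(ρ, z) = 2·atan2(0.84021, 0.541) = 1.99746 rad
ℓ = θ/κ = 1.99746/1.68272 = 1.18705

1.6827 29.68 1.1870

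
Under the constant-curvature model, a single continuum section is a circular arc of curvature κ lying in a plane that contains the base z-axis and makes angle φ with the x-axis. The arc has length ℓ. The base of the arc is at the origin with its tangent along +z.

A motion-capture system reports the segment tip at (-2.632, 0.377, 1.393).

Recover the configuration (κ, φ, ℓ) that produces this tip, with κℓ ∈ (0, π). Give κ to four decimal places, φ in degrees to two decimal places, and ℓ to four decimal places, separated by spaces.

ρ = √(x²+y²) = √(-2.632² + 0.377²) = 2.65886
φ = atan2(y, x) mod 360° = atan2(0.377, -2.632) = 171.8486°
|p|² = ρ² + z² = 2.65886² + 1.393² = 9.01000
κ = 2ρ / |p|² = 2×2.65886 / 9.01000 = 0.59020
θ = 2·atan2(ρ, z) = 2·atan2(2.65886, 1.393) = 2.17641 rad
ℓ = θ/κ = 2.17641/0.59020 = 3.68757

0.5902 171.85 3.6876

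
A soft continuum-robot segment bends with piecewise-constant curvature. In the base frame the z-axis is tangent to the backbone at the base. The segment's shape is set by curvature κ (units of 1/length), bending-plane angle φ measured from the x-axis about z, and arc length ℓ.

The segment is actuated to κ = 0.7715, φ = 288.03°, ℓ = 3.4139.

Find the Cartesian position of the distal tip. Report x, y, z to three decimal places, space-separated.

0.752 -2.310 0.630

θ = κ·ℓ = 0.7715 × 3.4139 = 2.63382 rad
ρ = (1 − cos θ)/κ = (1 − -0.87383)/0.7715 = 2.42882
z = sin θ / κ = 0.48623/0.7715 = 0.63024
x = ρ cos φ = 2.42882 × cos(288.03°) = 0.75175
y = ρ sin φ = 2.42882 × sin(288.03°) = -2.30955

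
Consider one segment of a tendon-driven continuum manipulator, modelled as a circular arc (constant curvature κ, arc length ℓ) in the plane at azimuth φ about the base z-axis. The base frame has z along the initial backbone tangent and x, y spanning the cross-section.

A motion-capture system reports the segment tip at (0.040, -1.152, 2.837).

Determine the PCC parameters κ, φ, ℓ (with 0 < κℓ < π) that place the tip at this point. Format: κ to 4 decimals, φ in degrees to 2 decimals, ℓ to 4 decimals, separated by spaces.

0.2458 271.99 3.1396

ρ = √(x²+y²) = √(0.040² + -1.152²) = 1.15269
φ = atan2(y, x) mod 360° = atan2(-1.152, 0.040) = 271.9886°
|p|² = ρ² + z² = 1.15269² + 2.837² = 9.37727
κ = 2ρ / |p|² = 2×1.15269 / 9.37727 = 0.24585
θ = 2·atan2(ρ, z) = 2·atan2(1.15269, 2.837) = 0.77186 rad
ℓ = θ/κ = 0.77186/0.24585 = 3.13959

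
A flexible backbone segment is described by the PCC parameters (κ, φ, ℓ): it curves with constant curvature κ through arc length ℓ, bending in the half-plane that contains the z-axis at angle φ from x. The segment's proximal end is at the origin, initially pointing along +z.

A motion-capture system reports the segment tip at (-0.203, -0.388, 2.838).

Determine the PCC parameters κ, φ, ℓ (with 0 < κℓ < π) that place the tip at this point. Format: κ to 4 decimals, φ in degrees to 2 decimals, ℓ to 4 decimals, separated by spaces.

ρ = √(x²+y²) = √(-0.203² + -0.388²) = 0.43790
φ = atan2(y, x) mod 360° = atan2(-0.388, -0.203) = 242.3816°
|p|² = ρ² + z² = 0.43790² + 2.838² = 8.24600
κ = 2ρ / |p|² = 2×0.43790 / 8.24600 = 0.10621
θ = 2·atan2(ρ, z) = 2·atan2(0.43790, 2.838) = 0.30618 rad
ℓ = θ/κ = 0.30618/0.10621 = 2.88283

0.1062 242.38 2.8828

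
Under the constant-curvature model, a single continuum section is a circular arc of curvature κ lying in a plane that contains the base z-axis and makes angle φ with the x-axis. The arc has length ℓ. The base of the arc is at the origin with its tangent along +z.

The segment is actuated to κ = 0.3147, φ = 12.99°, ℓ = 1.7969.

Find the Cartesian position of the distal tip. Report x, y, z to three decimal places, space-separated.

0.482 0.111 1.703

θ = κ·ℓ = 0.3147 × 1.7969 = 0.56548 rad
ρ = (1 − cos θ)/κ = (1 − 0.84433)/0.3147 = 0.49466
z = sin θ / κ = 0.53582/0.3147 = 1.70265
x = ρ cos φ = 0.49466 × cos(12.99°) = 0.48201
y = ρ sin φ = 0.49466 × sin(12.99°) = 0.11119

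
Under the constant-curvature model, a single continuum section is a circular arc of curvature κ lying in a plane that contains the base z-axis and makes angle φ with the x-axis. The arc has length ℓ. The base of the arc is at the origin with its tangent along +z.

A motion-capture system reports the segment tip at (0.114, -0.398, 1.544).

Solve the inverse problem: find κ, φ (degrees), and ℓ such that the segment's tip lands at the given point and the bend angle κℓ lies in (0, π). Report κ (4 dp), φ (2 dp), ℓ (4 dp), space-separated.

0.3240 285.98 1.6170

ρ = √(x²+y²) = √(0.114² + -0.398²) = 0.41400
φ = atan2(y, x) mod 360° = atan2(-0.398, 0.114) = 285.9834°
|p|² = ρ² + z² = 0.41400² + 1.544² = 2.55534
κ = 2ρ / |p|² = 2×0.41400 / 2.55534 = 0.32403
θ = 2·atan2(ρ, z) = 2·atan2(0.41400, 1.544) = 0.52395 rad
ℓ = θ/κ = 0.52395/0.32403 = 1.61697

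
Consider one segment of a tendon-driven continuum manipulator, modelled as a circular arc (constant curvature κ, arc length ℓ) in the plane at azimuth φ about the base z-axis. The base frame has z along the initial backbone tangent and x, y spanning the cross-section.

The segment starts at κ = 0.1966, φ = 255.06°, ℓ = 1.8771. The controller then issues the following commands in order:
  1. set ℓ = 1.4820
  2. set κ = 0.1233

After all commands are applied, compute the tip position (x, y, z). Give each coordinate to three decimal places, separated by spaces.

-0.035 -0.130 1.474

initial: κ=0.1966, φ=255.06°, ℓ=1.8771
cmd 1: set ℓ=1.4820 → (κ,φ,ℓ)=(0.1966,255.06°,1.4820) → tip=(-0.0553,-0.2071,1.4611)
cmd 2: set κ=0.1233 → (κ,φ,ℓ)=(0.1233,255.06°,1.4820) → tip=(-0.0348,-0.1305,1.4738)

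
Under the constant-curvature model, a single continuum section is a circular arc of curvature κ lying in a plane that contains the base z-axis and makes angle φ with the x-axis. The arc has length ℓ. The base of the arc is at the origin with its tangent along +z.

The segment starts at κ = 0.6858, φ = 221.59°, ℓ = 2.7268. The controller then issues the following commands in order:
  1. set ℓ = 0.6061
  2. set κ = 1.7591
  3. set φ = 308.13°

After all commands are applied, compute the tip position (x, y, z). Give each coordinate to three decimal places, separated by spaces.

0.181 -0.231 0.498

initial: κ=0.6858, φ=221.59°, ℓ=2.7268
cmd 1: set ℓ=0.6061 → (κ,φ,ℓ)=(0.6858,221.59°,0.6061) → tip=(-0.0929,-0.0824,0.5888)
cmd 2: set κ=1.7591 → (κ,φ,ℓ)=(1.7591,221.59°,0.6061) → tip=(-0.2196,-0.1949,0.4976)
cmd 3: set φ=308.13° → (κ,φ,ℓ)=(1.7591,308.13°,0.6061) → tip=(0.1813,-0.2310,0.4976)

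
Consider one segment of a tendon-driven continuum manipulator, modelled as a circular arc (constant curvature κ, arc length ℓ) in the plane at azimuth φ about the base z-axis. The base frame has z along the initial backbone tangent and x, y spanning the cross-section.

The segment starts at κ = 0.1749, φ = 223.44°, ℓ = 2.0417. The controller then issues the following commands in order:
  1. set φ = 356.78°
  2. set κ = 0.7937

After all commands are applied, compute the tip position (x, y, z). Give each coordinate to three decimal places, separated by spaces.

initial: κ=0.1749, φ=223.44°, ℓ=2.0417
cmd 1: set φ=356.78° → (κ,φ,ℓ)=(0.1749,356.78°,2.0417) → tip=(0.3601,-0.0203,1.9986)
cmd 2: set κ=0.7937 → (κ,φ,ℓ)=(0.7937,356.78°,2.0417) → tip=(1.3204,-0.0743,1.2584)

1.320 -0.074 1.258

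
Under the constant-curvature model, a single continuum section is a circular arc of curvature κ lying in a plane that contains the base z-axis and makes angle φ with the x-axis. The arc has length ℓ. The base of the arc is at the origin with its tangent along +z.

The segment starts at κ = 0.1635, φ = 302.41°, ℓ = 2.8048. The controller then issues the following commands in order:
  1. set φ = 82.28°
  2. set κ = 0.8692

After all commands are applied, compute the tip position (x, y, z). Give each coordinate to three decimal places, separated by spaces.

initial: κ=0.1635, φ=302.41°, ℓ=2.8048
cmd 1: set φ=82.28° → (κ,φ,ℓ)=(0.1635,82.28°,2.8048) → tip=(0.0849,0.6262,2.7075)
cmd 2: set κ=0.8692 → (κ,φ,ℓ)=(0.8692,82.28°,2.8048) → tip=(0.2724,2.0093,0.7444)

0.272 2.009 0.744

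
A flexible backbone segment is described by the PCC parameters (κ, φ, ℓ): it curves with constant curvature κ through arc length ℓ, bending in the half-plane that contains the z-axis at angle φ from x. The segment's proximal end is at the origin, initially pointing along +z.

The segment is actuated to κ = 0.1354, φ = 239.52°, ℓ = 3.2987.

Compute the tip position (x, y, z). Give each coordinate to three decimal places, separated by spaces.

θ = κ·ℓ = 0.1354 × 3.2987 = 0.44664 rad
ρ = (1 − cos θ)/κ = (1 − 0.90190)/0.1354 = 0.72451
z = sin θ / κ = 0.43194/0.1354 = 3.19011
x = ρ cos φ = 0.72451 × cos(239.52°) = -0.36750
y = ρ sin φ = 0.72451 × sin(239.52°) = -0.62438

-0.367 -0.624 3.190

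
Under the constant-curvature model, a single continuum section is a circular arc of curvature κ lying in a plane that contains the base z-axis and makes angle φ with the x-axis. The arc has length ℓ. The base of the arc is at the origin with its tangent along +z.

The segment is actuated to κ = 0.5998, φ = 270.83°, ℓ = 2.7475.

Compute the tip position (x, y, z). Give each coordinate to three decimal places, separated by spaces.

0.026 -1.796 1.662

θ = κ·ℓ = 0.5998 × 2.7475 = 1.64795 rad
ρ = (1 − cos θ)/κ = (1 − -0.07708)/0.5998 = 1.79573
z = sin θ / κ = 0.99703/0.5998 = 1.66226
x = ρ cos φ = 1.79573 × cos(270.83°) = 0.02601
y = ρ sin φ = 1.79573 × sin(270.83°) = -1.79554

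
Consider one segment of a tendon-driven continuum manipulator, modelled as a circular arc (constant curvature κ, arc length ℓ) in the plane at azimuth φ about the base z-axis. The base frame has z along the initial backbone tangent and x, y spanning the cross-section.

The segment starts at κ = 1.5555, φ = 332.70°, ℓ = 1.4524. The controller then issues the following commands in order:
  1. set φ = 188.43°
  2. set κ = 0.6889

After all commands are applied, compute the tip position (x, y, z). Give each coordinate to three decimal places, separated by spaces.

initial: κ=1.5555, φ=332.70°, ℓ=1.4524
cmd 1: set φ=188.43° → (κ,φ,ℓ)=(1.5555,188.43°,1.4524) → tip=(-1.0400,-0.1541,0.4965)
cmd 2: set κ=0.6889 → (κ,φ,ℓ)=(0.6889,188.43°,1.4524) → tip=(-0.6608,-0.0979,1.2219)

-0.661 -0.098 1.222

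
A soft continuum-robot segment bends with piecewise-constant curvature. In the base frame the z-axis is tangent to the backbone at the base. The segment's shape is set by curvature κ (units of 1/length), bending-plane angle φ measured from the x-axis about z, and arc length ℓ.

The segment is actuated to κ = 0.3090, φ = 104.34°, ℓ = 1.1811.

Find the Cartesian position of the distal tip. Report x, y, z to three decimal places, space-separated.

θ = κ·ℓ = 0.3090 × 1.1811 = 0.36496 rad
ρ = (1 − cos θ)/κ = (1 − 0.93414)/0.3090 = 0.21315
z = sin θ / κ = 0.35691/0.3090 = 1.15505
x = ρ cos φ = 0.21315 × cos(104.34°) = -0.05279
y = ρ sin φ = 0.21315 × sin(104.34°) = 0.20650

-0.053 0.207 1.155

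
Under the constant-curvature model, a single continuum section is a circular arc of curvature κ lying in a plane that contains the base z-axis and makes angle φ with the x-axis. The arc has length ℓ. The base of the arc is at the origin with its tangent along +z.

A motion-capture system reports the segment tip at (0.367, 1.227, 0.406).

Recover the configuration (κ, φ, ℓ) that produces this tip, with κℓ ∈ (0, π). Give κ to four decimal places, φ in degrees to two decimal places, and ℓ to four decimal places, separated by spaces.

ρ = √(x²+y²) = √(0.367² + 1.227²) = 1.28071
φ = atan2(y, x) mod 360° = atan2(1.227, 0.367) = 73.3479°
|p|² = ρ² + z² = 1.28071² + 0.406² = 1.80505
κ = 2ρ / |p|² = 2×1.28071 / 1.80505 = 1.41903
θ = 2·atan2(ρ, z) = 2·atan2(1.28071, 0.406) = 2.52761 rad
ℓ = θ/κ = 2.52761/1.41903 = 1.78123

1.4190 73.35 1.7812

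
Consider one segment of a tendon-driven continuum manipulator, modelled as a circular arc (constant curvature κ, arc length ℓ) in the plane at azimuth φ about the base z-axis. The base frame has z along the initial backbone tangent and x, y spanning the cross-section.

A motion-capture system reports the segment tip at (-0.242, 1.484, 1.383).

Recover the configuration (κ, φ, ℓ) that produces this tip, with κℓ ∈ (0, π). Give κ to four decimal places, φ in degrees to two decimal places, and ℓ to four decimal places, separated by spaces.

0.7205 99.26 2.2959

ρ = √(x²+y²) = √(-0.242² + 1.484²) = 1.50360
φ = atan2(y, x) mod 360° = atan2(1.484, -0.242) = 99.2619°
|p|² = ρ² + z² = 1.50360² + 1.383² = 4.17351
κ = 2ρ / |p|² = 2×1.50360 / 4.17351 = 0.72055
θ = 2·atan2(ρ, z) = 2·atan2(1.50360, 1.383) = 1.65431 rad
ℓ = θ/κ = 1.65431/0.72055 = 2.29591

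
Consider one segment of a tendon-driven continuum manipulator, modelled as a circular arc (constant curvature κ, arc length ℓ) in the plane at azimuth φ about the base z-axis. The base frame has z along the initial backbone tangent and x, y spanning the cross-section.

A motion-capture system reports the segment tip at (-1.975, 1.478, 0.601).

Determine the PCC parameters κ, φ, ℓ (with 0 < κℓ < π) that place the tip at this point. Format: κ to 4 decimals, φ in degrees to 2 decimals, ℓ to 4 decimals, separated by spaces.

0.7653 143.19 3.4803

ρ = √(x²+y²) = √(-1.975² + 1.478²) = 2.46680
φ = atan2(y, x) mod 360° = atan2(1.478, -1.975) = 143.1905°
|p|² = ρ² + z² = 2.46680² + 0.601² = 6.44631
κ = 2ρ / |p|² = 2×2.46680 / 6.44631 = 0.76534
θ = 2·atan2(ρ, z) = 2·atan2(2.46680, 0.601) = 2.66363 rad
ℓ = θ/κ = 2.66363/0.76534 = 3.48034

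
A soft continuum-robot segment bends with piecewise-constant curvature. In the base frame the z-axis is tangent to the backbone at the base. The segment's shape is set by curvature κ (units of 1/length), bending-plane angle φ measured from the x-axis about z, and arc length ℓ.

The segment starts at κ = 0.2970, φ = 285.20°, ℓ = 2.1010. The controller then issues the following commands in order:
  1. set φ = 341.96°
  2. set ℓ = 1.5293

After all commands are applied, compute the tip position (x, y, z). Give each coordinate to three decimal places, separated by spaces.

0.325 -0.106 1.477

initial: κ=0.2970, φ=285.20°, ℓ=2.1010
cmd 1: set φ=341.96° → (κ,φ,ℓ)=(0.2970,341.96°,2.1010) → tip=(0.6033,-0.1965,1.9673)
cmd 2: set ℓ=1.5293 → (κ,φ,ℓ)=(0.2970,341.96°,1.5293) → tip=(0.3246,-0.1057,1.4773)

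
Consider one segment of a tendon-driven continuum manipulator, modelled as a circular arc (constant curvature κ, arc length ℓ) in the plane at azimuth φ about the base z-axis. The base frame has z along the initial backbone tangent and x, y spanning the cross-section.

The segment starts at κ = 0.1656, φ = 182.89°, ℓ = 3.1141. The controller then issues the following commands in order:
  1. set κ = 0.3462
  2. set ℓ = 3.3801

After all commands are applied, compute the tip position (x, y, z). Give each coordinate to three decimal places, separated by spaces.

-1.760 -0.089 2.660

initial: κ=0.1656, φ=182.89°, ℓ=3.1141
cmd 1: set κ=0.3462 → (κ,φ,ℓ)=(0.3462,182.89°,3.1141) → tip=(-1.5203,-0.0767,2.5449)
cmd 2: set ℓ=3.3801 → (κ,φ,ℓ)=(0.3462,182.89°,3.3801) → tip=(-1.7598,-0.0888,2.6598)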